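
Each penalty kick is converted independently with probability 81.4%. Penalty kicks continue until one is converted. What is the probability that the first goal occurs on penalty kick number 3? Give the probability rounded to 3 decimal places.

0.028

Geometric (trials to first success), p = 0.814.
P(Y = 3) = (1−p)^2 · p = 0.034596 · 0.814 = 0.02816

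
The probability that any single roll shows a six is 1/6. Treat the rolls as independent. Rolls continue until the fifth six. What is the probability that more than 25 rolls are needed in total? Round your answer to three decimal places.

Needing more than 25 rolls ⇔ fewer than 5 successes in the first 25. With X ~ Binomial(25, 0.166667), P(Y > 25) = P(X ≤ 4).
  k=0: C(25,0)·0.166667^0·0.833333^25 = 0.01048
  k=1: C(25,1)·0.166667^1·0.833333^24 = 0.05241
  k=2: C(25,2)·0.166667^2·0.833333^23 = 0.12579
  k=3: C(25,3)·0.166667^3·0.833333^22 = 0.19288
  k=4: C(25,4)·0.166667^4·0.833333^21 = 0.21217
P(X ≤ 4) = 0.59373

0.594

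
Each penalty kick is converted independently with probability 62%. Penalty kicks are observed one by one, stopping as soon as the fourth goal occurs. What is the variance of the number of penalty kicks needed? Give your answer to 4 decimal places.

3.9542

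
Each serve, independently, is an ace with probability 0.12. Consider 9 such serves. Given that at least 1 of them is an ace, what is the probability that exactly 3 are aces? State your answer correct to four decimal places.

0.0986

X ~ Binomial(9, 0.12). Want P(X=3 | X≥1) = P(X=3) / P(X≥1).
P(X=3) = C(9,3)·0.12^3·0.88^6 = 0.067409
P(X≥1) = 1 − 0.316478 = 0.683522
Ratio = 0.067409 / 0.683522 = 0.098620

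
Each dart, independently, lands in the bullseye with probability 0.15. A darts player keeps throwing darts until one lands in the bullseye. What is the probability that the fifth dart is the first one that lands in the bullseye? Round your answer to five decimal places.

Geometric (trials to first success), p = 0.15.
P(Y = 5) = (1−p)^4 · p = 0.52201 · 0.15 = 0.0783009

0.07830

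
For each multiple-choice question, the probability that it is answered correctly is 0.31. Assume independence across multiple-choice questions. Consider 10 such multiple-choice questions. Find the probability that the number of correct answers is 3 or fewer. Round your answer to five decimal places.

X ~ Binomial(10, 0.31); P(X ≤ 3) = Σ C(10,k) p^k (1−p)^(10−k) over k:
  k=0: C(10,0)·0.31^0·0.69^10 = 0.0244619
  k=1: C(10,1)·0.31^1·0.69^9 = 0.1099015
  k=2: C(10,2)·0.31^2·0.69^8 = 0.2221921
  k=3: C(10,3)·0.31^3·0.69^7 = 0.2662012
Total = 0.6227567

0.62276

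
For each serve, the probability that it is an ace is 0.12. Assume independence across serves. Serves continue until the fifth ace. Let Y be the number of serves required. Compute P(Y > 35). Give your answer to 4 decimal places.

0.5875

Needing more than 35 serves ⇔ fewer than 5 successes in the first 35. With X ~ Binomial(35, 0.12), P(Y > 35) = P(X ≤ 4).
  k=0: C(35,0)·0.12^0·0.88^35 = 0.011400
  k=1: C(35,1)·0.12^1·0.88^34 = 0.054408
  k=2: C(35,2)·0.12^2·0.88^33 = 0.126127
  k=3: C(35,3)·0.12^3·0.88^32 = 0.189190
  k=4: C(35,4)·0.12^4·0.88^31 = 0.206389
P(X ≤ 4) = 0.587514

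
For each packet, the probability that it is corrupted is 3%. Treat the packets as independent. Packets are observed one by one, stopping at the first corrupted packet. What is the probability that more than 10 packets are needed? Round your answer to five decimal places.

Y = number of packets to the first success; geometric, p = 0.03.
P(Y > 10) = P(first 10 all fail) = (1−p)^10 = 0.7374241

0.73742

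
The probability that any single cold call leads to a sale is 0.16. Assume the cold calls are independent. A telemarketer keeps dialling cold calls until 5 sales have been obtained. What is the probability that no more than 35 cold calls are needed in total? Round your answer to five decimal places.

0.67912

Finishing within 35 cold calls ⇔ at least 5 successes in the first 35. With X ~ Binomial(35, 0.16), P(Y ≤ 35) = 1 − P(X ≤ 4).
  k=0: C(35,0)·0.16^0·0.84^35 = 0.0022376
  k=1: C(35,1)·0.16^1·0.84^34 = 0.0149171
  k=2: C(35,2)·0.16^2·0.84^33 = 0.0483029
  k=3: C(35,3)·0.16^3·0.84^32 = 0.1012061
  k=4: C(35,4)·0.16^4·0.84^31 = 0.1542188
1 − 0.3208825 = 0.6791175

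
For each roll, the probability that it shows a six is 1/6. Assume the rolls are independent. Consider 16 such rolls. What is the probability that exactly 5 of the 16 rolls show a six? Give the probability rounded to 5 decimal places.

0.07560

X ~ Binomial(n=16, p=0.166667).
P(X=5) = C(16,5) · p^5 · (1−p)^11
= 4368 · 0.0001286 · 0.13459 = 0.0756019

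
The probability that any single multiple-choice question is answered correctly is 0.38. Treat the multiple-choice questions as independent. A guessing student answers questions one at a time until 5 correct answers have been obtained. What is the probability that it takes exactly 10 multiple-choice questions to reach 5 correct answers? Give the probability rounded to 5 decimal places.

Y = trial on which the fifth success occurs; negative binomial, r=5, p=0.38.
P(Y=10) = C(9,4) · p^5 · (1−p)^5
= 126 · 0.0079235 · 0.091613 = 0.0914633

0.09146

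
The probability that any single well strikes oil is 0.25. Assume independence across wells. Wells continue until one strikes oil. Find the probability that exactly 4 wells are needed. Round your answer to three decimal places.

Geometric (trials to first success), p = 0.25.
P(Y = 4) = (1−p)^3 · p = 0.42188 · 0.25 = 0.10547

0.105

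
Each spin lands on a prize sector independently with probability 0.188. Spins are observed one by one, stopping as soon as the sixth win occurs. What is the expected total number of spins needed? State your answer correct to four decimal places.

31.9149

Y = total spins until the sixth success; negative binomial with r=6, p=0.188.
E[Y] = r / p = 6 / 0.188 = 31.914894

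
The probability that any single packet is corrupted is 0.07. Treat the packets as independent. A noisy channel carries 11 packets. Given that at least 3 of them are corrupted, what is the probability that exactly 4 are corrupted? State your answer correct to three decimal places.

X ~ Binomial(11, 0.07). Want P(X=4 | X≥3) = P(X=4) / P(X≥3).
P(X=4) = C(11,4)·0.07^4·0.93^7 = 0.00477
P(X≥3) = 1 − 0.45010 − 0.37267 − 0.14025 = 0.03698
Ratio = 0.00477 / 0.03698 = 0.12892

0.129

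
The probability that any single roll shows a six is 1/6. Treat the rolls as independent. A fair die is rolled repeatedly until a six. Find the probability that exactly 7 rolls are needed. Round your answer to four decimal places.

Geometric (trials to first success), p = 0.166667.
P(Y = 7) = (1−p)^6 · p = 0.3349 · 0.166667 = 0.055816

0.0558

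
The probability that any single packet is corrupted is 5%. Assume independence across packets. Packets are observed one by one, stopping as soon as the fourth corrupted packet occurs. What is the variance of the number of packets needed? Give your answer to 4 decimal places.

Y = total packets until the fourth success; negative binomial with r=4, p=0.05.
Var(Y) = r(1−p)/p² = 4·0.95 / 0.05² = 1520.000000

1520.0000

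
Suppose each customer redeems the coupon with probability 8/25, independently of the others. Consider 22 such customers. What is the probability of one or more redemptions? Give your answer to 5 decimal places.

0.99979

P(at least one) = 1 − P(none) = 1 − (1 − 0.32)^22
= 1 − 0.0002066 = 0.9997934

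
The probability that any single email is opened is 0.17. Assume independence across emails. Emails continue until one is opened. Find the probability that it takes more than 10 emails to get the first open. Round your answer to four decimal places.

Y = number of emails to the first success; geometric, p = 0.17.
P(Y > 10) = P(first 10 all fail) = (1−p)^10 = 0.155160

0.1552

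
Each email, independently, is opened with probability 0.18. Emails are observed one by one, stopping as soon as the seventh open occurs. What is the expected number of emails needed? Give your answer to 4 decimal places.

38.8889

Y = total emails until the seventh success; negative binomial with r=7, p=0.18.
E[Y] = r / p = 7 / 0.18 = 38.888889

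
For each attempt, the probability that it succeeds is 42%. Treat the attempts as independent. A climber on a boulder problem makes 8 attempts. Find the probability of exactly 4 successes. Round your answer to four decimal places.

X ~ Binomial(n=8, p=0.42).
P(X=4) = C(8,4) · p^4 · (1−p)^4
= 70 · 0.031117 · 0.11316 = 0.246494

0.2465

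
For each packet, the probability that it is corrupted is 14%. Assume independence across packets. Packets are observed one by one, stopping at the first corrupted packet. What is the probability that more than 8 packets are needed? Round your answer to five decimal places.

Y = number of packets to the first success; geometric, p = 0.14.
P(Y > 8) = P(first 8 all fail) = (1−p)^8 = 0.2992179

0.29922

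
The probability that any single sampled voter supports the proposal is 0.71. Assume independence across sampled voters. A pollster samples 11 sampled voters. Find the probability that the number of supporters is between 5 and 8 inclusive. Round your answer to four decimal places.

X ~ Binomial(11, 0.71); P(5 ≤ X ≤ 8) = Σ C(11,k) p^k (1−p)^(11−k) over k:
  k=5: C(11,5)·0.71^5·0.29^6 = 0.049582
  k=6: C(11,6)·0.71^6·0.29^5 = 0.121390
  k=7: C(11,7)·0.71^7·0.29^4 = 0.212283
  k=8: C(11,8)·0.71^8·0.29^3 = 0.259863
Total = 0.643117

0.6431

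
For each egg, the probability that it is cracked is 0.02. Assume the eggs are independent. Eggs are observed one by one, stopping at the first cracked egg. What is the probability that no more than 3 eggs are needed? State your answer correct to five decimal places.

Y = number of eggs to the first success; geometric, p = 0.02.
P(Y ≤ 3) = 1 − (1−p)^3 = 1 − 0.9411920 = 0.0588080

0.05881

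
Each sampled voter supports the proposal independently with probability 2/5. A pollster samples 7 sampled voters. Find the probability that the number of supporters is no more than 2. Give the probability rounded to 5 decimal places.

0.41990

X ~ Binomial(7, 0.40); P(X ≤ 2) = Σ C(7,k) p^k (1−p)^(7−k) over k:
  k=0: C(7,0)·0.40^0·0.60^7 = 0.0279936
  k=1: C(7,1)·0.40^1·0.60^6 = 0.1306368
  k=2: C(7,2)·0.40^2·0.60^5 = 0.2612736
Total = 0.4199040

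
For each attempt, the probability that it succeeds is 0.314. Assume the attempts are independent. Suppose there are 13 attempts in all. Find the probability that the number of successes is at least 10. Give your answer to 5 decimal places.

0.00098

X ~ Binomial(13, 0.314); P(X ≥ 10) = Σ C(13,k) p^k (1−p)^(13−k) over k:
  k=10: C(13,10)·0.314^10·0.686^3 = 0.0008603
  k=11: C(13,11)·0.314^11·0.686^2 = 0.0001074
  k=12: C(13,12)·0.314^12·0.686^1 = 0.0000082
  k=13: C(13,13)·0.314^13·0.686^0 = 0.0000003
Total = 0.0009761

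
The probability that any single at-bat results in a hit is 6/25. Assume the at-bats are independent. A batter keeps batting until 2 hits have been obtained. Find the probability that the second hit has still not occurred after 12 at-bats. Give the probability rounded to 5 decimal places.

0.17785

Needing more than 12 at-bats ⇔ fewer than 2 successes in the first 12. With X ~ Binomial(12, 0.24), P(Y > 12) = P(X ≤ 1).
  k=0: C(12,0)·0.24^0·0.76^12 = 0.0371333
  k=1: C(12,1)·0.24^1·0.76^11 = 0.1407155
P(X ≤ 1) = 0.1778488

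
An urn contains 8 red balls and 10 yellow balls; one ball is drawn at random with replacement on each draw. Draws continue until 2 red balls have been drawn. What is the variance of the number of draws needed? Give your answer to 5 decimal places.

5.62500

Y = total draws until the second success; negative binomial with r=2, p=0.444444.
Var(Y) = r(1−p)/p² = 2·0.555556 / 0.444444² = 5.6250000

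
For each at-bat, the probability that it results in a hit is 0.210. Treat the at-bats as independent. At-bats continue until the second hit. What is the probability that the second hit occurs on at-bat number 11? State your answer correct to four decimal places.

Y = trial on which the second success occurs; negative binomial, r=2, p=0.21.
P(Y=11) = C(10,1) · p^2 · (1−p)^9
= 10 · 0.0441 · 0.11985 = 0.052855

0.0529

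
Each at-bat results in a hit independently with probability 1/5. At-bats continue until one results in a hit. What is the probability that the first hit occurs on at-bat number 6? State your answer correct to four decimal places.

Geometric (trials to first success), p = 0.20.
P(Y = 6) = (1−p)^5 · p = 0.32768 · 0.20 = 0.065536

0.0655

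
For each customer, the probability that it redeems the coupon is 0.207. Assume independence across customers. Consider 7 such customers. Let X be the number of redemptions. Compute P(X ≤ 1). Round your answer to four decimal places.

0.5575

X ~ Binomial(7, 0.207); P(X ≤ 1) = Σ C(7,k) p^k (1−p)^(7−k) over k:
  k=0: C(7,0)·0.207^0·0.793^7 = 0.197202
  k=1: C(7,1)·0.207^1·0.793^6 = 0.360336
Total = 0.557538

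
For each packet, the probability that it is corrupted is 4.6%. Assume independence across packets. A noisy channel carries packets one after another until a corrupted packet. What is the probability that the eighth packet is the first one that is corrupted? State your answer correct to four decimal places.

Geometric (trials to first success), p = 0.046.
P(Y = 8) = (1−p)^7 · p = 0.71918 · 0.046 = 0.033082

0.0331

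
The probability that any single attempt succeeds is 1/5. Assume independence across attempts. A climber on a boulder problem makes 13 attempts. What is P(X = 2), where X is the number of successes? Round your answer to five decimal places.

X ~ Binomial(n=13, p=0.20).
P(X=2) = C(13,2) · p^2 · (1−p)^11
= 78 · 0.04 · 0.085899 = 0.2680060

0.26801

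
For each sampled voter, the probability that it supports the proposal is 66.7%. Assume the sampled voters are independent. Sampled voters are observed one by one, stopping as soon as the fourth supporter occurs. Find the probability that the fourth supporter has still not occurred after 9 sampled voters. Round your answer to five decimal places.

Needing more than 9 sampled voters ⇔ fewer than 4 successes in the first 9. With X ~ Binomial(9, 0.667), P(Y > 9) = P(X ≤ 3).
  k=0: C(9,0)·0.667^0·0.333^9 = 0.0000503
  k=1: C(9,1)·0.667^1·0.333^8 = 0.0009077
  k=2: C(9,2)·0.667^2·0.333^7 = 0.0072722
  k=3: C(9,3)·0.667^3·0.333^6 = 0.0339877
P(X ≤ 3) = 0.0422179

0.04222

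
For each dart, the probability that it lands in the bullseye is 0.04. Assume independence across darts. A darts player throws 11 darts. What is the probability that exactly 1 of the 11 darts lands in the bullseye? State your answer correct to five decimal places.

0.29253

X ~ Binomial(n=11, p=0.04).
P(X=1) = C(11,1) · p^1 · (1−p)^10
= 11 · 0.04 · 0.66483 = 0.2925264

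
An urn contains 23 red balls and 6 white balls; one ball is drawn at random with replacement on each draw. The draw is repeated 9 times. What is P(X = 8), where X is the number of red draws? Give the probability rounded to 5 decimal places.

X ~ Binomial(n=9, p=0.793103).
P(X=8) = C(9,8) · p^8 · (1−p)^1
= 9 · 0.15654 · 0.2069 = 0.2914973

0.29150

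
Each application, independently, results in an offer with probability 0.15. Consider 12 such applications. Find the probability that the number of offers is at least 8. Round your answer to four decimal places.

0.0001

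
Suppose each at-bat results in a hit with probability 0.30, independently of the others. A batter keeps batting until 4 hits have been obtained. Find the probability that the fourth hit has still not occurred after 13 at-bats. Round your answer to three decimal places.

0.421

Needing more than 13 at-bats ⇔ fewer than 4 successes in the first 13. With X ~ Binomial(13, 0.30), P(Y > 13) = P(X ≤ 3).
  k=0: C(13,0)·0.30^0·0.70^13 = 0.00969
  k=1: C(13,1)·0.30^1·0.70^12 = 0.05398
  k=2: C(13,2)·0.30^2·0.70^11 = 0.13881
  k=3: C(13,3)·0.30^3·0.70^10 = 0.21813
P(X ≤ 3) = 0.42061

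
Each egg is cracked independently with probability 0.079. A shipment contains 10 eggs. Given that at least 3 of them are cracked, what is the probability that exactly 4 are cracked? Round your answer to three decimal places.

X ~ Binomial(10, 0.079). Want P(X=4 | X≥3) = P(X=4) / P(X≥3).
P(X=4) = C(10,4)·0.079^4·0.921^6 = 0.00499
P(X≥3) = 1 − 0.43913 − 0.37667 − 0.14539 = 0.03880
Ratio = 0.00499 / 0.03880 = 0.12866

0.129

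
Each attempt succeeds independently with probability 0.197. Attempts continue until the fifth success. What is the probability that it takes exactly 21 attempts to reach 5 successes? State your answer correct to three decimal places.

0.043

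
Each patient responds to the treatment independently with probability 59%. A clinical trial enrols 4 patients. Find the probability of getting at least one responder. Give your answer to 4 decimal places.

0.9717

P(at least one) = 1 − P(none) = 1 − (1 − 0.59)^4
= 1 − 0.028258 = 0.971742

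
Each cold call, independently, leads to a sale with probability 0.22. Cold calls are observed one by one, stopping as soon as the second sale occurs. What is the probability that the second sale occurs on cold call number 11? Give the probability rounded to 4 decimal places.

0.0517

Y = trial on which the second success occurs; negative binomial, r=2, p=0.22.
P(Y=11) = C(10,1) · p^2 · (1−p)^9
= 10 · 0.0484 · 0.10687 = 0.051725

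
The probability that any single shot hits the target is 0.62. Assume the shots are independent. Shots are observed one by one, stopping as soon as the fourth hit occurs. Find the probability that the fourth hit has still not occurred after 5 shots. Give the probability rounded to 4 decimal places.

0.6276

Needing more than 5 shots ⇔ fewer than 4 successes in the first 5. With X ~ Binomial(5, 0.62), P(Y > 5) = P(X ≤ 3).
  k=0: C(5,0)·0.62^0·0.38^5 = 0.007924
  k=1: C(5,1)·0.62^1·0.38^4 = 0.064639
  k=2: C(5,2)·0.62^2·0.38^3 = 0.210928
  k=3: C(5,3)·0.62^3·0.38^2 = 0.344146
P(X ≤ 3) = 0.627636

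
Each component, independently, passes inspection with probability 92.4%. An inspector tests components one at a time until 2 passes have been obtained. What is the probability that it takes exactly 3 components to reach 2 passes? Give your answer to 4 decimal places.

0.1298

Y = trial on which the second success occurs; negative binomial, r=2, p=0.924.
P(Y=3) = C(2,1) · p^2 · (1−p)^1
= 2 · 0.85378 · 0.076 = 0.129774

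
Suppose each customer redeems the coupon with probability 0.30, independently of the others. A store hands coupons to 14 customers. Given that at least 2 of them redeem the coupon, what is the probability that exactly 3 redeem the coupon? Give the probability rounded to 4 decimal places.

X ~ Binomial(14, 0.30). Want P(X=3 | X≥2) = P(X=3) / P(X≥2).
P(X=3) = C(14,3)·0.30^3·0.70^11 = 0.194332
P(X≥2) = 1 − 0.006782 − 0.040693 = 0.952524
Ratio = 0.194332 / 0.952524 = 0.204018

0.2040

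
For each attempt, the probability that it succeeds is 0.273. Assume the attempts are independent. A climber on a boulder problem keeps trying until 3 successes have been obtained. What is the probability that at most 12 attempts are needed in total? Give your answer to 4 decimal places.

Finishing within 12 attempts ⇔ at least 3 successes in the first 12. With X ~ Binomial(12, 0.273), P(Y ≤ 12) = 1 − P(X ≤ 2).
  k=0: C(12,0)·0.273^0·0.727^12 = 0.021798
  k=1: C(12,1)·0.273^1·0.727^11 = 0.098225
  k=2: C(12,2)·0.273^2·0.727^10 = 0.202868
1 − 0.322891 = 0.677109

0.6771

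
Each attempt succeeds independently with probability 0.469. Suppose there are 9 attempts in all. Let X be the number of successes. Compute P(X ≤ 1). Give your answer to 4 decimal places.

X ~ Binomial(9, 0.469); P(X ≤ 1) = Σ C(9,k) p^k (1−p)^(9−k) over k:
  k=0: C(9,0)·0.469^0·0.531^9 = 0.003356
  k=1: C(9,1)·0.469^1·0.531^8 = 0.026679
Total = 0.030035

0.0300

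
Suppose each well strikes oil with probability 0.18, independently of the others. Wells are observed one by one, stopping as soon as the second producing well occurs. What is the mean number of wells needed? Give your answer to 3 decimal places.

Y = total wells until the second success; negative binomial with r=2, p=0.18.
E[Y] = r / p = 2 / 0.18 = 11.11111

11.111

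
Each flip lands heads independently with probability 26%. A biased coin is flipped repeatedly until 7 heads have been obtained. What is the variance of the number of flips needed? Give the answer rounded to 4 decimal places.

Y = total flips until the seventh success; negative binomial with r=7, p=0.26.
Var(Y) = r(1−p)/p² = 7·0.74 / 0.26² = 76.627219

76.6272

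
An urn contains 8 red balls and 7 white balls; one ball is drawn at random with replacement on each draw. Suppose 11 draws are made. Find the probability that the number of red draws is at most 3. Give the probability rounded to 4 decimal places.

0.0758

X ~ Binomial(11, 0.533333); P(X ≤ 3) = Σ C(11,k) p^k (1−p)^(11−k) over k:
  k=0: C(11,0)·0.533333^0·0.466667^11 = 0.000229
  k=1: C(11,1)·0.533333^1·0.466667^10 = 0.002874
  k=2: C(11,2)·0.533333^2·0.466667^9 = 0.016422
  k=3: C(11,3)·0.533333^3·0.466667^8 = 0.056303
Total = 0.075828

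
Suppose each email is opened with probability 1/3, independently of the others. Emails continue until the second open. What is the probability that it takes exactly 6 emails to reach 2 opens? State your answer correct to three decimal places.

0.110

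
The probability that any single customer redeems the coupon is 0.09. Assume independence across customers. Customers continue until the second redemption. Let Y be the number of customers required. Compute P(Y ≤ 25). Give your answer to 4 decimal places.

0.6714

Finishing within 25 customers ⇔ at least 2 successes in the first 25. With X ~ Binomial(25, 0.09), P(Y ≤ 25) = 1 − P(X ≤ 1).
  k=0: C(25,0)·0.09^0·0.91^25 = 0.094631
  k=1: C(25,1)·0.09^1·0.91^24 = 0.233978
1 − 0.328610 = 0.671390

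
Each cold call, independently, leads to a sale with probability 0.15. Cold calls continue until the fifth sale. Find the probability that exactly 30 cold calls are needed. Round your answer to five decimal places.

Y = trial on which the fifth success occurs; negative binomial, r=5, p=0.15.
P(Y=30) = C(29,4) · p^5 · (1−p)^25
= 23751 · 7.5937e-05 · 0.017198 = 0.0310178

0.03102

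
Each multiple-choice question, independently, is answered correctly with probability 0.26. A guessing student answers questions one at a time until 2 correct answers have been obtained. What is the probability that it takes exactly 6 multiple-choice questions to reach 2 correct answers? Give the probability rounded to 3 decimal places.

0.101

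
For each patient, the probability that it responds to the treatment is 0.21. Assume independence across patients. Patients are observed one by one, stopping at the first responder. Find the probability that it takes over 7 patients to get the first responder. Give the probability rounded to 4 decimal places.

Y = number of patients to the first success; geometric, p = 0.21.
P(Y > 7) = P(first 7 all fail) = (1−p)^7 = 0.192039

0.1920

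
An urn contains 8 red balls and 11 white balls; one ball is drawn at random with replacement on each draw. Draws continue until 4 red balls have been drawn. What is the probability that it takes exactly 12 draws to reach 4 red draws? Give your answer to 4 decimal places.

0.0655

Y = trial on which the fourth success occurs; negative binomial, r=4, p=0.421053.
P(Y=12) = C(11,3) · p^4 · (1−p)^8
= 165 · 0.03143 · 0.012622 = 0.065455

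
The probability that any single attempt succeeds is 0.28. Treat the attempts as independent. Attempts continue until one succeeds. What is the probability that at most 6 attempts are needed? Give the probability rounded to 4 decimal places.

0.8607

Y = number of attempts to the first success; geometric, p = 0.28.
P(Y ≤ 6) = 1 − (1−p)^6 = 1 − 0.139314 = 0.860686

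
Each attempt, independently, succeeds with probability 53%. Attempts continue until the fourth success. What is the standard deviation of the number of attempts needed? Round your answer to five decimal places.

2.58704

Y = total attempts until the fourth success; negative binomial with r=4, p=0.53.
SD(Y) = √[r(1−p)/p²] = √(6.6927732) = 2.5870395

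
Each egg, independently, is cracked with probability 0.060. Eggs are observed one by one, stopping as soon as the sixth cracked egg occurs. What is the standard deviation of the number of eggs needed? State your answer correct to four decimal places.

Y = total eggs until the sixth success; negative binomial with r=6, p=0.06.
SD(Y) = √[r(1−p)/p²] = √(1566.666667) = 39.581140

39.5811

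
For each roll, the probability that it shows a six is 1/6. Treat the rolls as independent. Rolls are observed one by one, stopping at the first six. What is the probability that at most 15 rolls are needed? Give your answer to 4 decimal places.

Y = number of rolls to the first success; geometric, p = 0.166667.
P(Y ≤ 15) = 1 − (1−p)^15 = 1 − 0.064905 = 0.935095

0.9351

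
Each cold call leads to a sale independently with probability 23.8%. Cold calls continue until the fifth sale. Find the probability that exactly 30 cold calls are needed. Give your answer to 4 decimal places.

Y = trial on which the fifth success occurs; negative binomial, r=5, p=0.238.
P(Y=30) = C(29,4) · p^5 · (1−p)^25
= 23751 · 0.00076363 · 0.0011191 = 0.020297

0.0203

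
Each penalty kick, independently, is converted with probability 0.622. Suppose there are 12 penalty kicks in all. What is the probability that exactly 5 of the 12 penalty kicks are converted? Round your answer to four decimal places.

X ~ Binomial(n=12, p=0.622).
P(X=5) = C(12,5) · p^5 · (1−p)^7
= 792 · 0.0931 · 0.0011027 = 0.081305

0.0813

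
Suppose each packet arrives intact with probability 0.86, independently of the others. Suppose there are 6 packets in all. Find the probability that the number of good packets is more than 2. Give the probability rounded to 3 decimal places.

0.995

X ~ Binomial(6, 0.86); P(X ≥ 3) = Σ C(6,k) p^k (1−p)^(6−k) over k:
  k=3: C(6,3)·0.86^3·0.14^3 = 0.03491
  k=4: C(6,4)·0.86^4·0.14^2 = 0.16082
  k=5: C(6,5)·0.86^5·0.14^1 = 0.39516
  k=6: C(6,6)·0.86^6·0.14^0 = 0.40457
Total = 0.99545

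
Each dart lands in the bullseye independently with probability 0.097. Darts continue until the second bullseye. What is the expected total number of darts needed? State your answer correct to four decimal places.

Y = total darts until the second success; negative binomial with r=2, p=0.097.
E[Y] = r / p = 2 / 0.097 = 20.618557

20.6186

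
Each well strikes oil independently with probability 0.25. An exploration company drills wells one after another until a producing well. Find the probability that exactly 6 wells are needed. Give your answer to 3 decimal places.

0.059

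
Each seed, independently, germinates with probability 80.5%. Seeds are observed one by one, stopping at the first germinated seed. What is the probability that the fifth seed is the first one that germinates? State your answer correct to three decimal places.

Geometric (trials to first success), p = 0.805.
P(Y = 5) = (1−p)^4 · p = 0.0014459 · 0.805 = 0.00116

0.001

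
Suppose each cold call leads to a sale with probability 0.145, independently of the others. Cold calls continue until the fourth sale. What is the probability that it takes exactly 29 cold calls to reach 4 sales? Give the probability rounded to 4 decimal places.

Y = trial on which the fourth success occurs; negative binomial, r=4, p=0.145.
P(Y=29) = C(28,3) · p^4 · (1−p)^25
= 3276 · 0.00044205 · 0.019914 = 0.028838

0.0288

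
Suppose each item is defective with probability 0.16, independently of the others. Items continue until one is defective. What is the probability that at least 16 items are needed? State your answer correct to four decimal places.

Y = number of items to the first success; geometric, p = 0.16.
P(Y > 15) = P(first 15 all fail) = (1−p)^15 = 0.073146

0.0731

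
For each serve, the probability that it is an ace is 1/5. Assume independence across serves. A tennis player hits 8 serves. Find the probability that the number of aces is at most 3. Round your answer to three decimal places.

X ~ Binomial(8, 0.20); P(X ≤ 3) = Σ C(8,k) p^k (1−p)^(8−k) over k:
  k=0: C(8,0)·0.20^0·0.80^8 = 0.16777
  k=1: C(8,1)·0.20^1·0.80^7 = 0.33554
  k=2: C(8,2)·0.20^2·0.80^6 = 0.29360
  k=3: C(8,3)·0.20^3·0.80^5 = 0.14680
Total = 0.94372

0.944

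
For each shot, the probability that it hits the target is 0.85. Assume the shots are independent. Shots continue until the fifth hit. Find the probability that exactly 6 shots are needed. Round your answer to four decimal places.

0.3328

Y = trial on which the fifth success occurs; negative binomial, r=5, p=0.85.
P(Y=6) = C(5,4) · p^5 · (1−p)^1
= 5 · 0.44371 · 0.15 = 0.332779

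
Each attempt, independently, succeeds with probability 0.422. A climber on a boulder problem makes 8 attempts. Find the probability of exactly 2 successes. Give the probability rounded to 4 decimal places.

X ~ Binomial(n=8, p=0.422).
P(X=2) = C(8,2) · p^2 · (1−p)^6
= 28 · 0.17808 · 0.037288 = 0.185930

0.1859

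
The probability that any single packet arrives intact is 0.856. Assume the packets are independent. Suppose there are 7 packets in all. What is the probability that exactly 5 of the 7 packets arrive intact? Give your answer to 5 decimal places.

X ~ Binomial(n=7, p=0.856).
P(X=5) = C(7,5) · p^5 · (1−p)^2
= 21 · 0.45959 · 0.020736 = 0.2001304

0.20013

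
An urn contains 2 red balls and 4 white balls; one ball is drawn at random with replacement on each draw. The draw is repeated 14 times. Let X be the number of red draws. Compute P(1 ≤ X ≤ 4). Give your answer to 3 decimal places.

X ~ Binomial(14, 0.333333); P(1 ≤ X ≤ 4) = Σ C(14,k) p^k (1−p)^(14−k) over k:
  k=1: C(14,1)·0.333333^1·0.666667^13 = 0.02398
  k=2: C(14,2)·0.333333^2·0.666667^12 = 0.07793
  k=3: C(14,3)·0.333333^3·0.666667^11 = 0.15586
  k=4: C(14,4)·0.333333^4·0.666667^10 = 0.21431
Total = 0.47207

0.472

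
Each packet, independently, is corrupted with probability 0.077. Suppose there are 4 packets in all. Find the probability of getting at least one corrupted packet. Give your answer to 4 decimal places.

P(at least one) = 1 − P(none) = 1 − (1 − 0.077)^4
= 1 − 0.725783 = 0.274217

0.2742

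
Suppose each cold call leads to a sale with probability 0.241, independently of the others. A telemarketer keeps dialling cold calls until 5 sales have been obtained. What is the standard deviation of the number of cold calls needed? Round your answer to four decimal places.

Y = total cold calls until the fifth success; negative binomial with r=5, p=0.241.
SD(Y) = √[r(1−p)/p²] = √(65.339784) = 8.083303

8.0833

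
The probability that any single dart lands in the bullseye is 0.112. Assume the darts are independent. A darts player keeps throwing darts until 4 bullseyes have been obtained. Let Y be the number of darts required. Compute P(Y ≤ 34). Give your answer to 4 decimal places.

0.5380

Finishing within 34 darts ⇔ at least 4 successes in the first 34. With X ~ Binomial(34, 0.112), P(Y ≤ 34) = 1 − P(X ≤ 3).
  k=0: C(34,0)·0.112^0·0.888^34 = 0.017621
  k=1: C(34,1)·0.112^1·0.888^33 = 0.075566
  k=2: C(34,2)·0.112^2·0.888^32 = 0.157258
  k=3: C(34,3)·0.112^3·0.888^31 = 0.211567
1 − 0.462012 = 0.537988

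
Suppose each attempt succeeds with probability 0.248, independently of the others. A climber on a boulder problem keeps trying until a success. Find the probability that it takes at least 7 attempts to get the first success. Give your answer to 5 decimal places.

Y = number of attempts to the first success; geometric, p = 0.248.
P(Y > 6) = P(first 6 all fail) = (1−p)^6 = 0.1808452

0.18085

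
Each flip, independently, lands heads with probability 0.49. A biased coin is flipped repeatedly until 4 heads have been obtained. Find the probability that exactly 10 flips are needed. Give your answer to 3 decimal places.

Y = trial on which the fourth success occurs; negative binomial, r=4, p=0.49.
P(Y=10) = C(9,3) · p^4 · (1−p)^6
= 84 · 0.057648 · 0.017596 = 0.08521

0.085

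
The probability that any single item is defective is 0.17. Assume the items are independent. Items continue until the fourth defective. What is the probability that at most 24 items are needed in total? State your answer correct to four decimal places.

Finishing within 24 items ⇔ at least 4 successes in the first 24. With X ~ Binomial(24, 0.17), P(Y ≤ 24) = 1 − P(X ≤ 3).
  k=0: C(24,0)·0.17^0·0.83^24 = 0.011425
  k=1: C(24,1)·0.17^1·0.83^23 = 0.056164
  k=2: C(24,2)·0.17^2·0.83^22 = 0.132289
  k=3: C(24,3)·0.17^3·0.83^21 = 0.198700
1 − 0.398578 = 0.601422

0.6014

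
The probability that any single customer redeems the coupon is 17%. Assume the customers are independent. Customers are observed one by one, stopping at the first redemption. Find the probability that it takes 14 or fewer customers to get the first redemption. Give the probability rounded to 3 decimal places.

0.926

Y = number of customers to the first success; geometric, p = 0.17.
P(Y ≤ 14) = 1 − (1−p)^14 = 1 − 0.07364 = 0.92636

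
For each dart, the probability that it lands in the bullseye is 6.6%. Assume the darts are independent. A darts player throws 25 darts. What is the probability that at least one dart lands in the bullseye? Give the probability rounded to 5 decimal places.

P(at least one) = 1 − P(none) = 1 − (1 − 0.066)^25
= 1 − 0.1814145 = 0.8185855

0.81859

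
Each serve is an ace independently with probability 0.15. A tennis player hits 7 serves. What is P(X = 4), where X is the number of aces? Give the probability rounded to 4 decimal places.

0.0109

X ~ Binomial(n=7, p=0.15).
P(X=4) = C(7,4) · p^4 · (1−p)^3
= 35 · 0.00050625 · 0.61413 = 0.010882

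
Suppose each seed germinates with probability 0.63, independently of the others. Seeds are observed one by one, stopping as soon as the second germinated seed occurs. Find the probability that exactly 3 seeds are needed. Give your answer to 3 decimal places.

Y = trial on which the second success occurs; negative binomial, r=2, p=0.63.
P(Y=3) = C(2,1) · p^2 · (1−p)^1
= 2 · 0.3969 · 0.37 = 0.29371

0.294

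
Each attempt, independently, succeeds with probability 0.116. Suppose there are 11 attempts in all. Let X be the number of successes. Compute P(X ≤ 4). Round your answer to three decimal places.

X ~ Binomial(11, 0.116); P(X ≤ 4) = Σ C(11,k) p^k (1−p)^(11−k) over k:
  k=0: C(11,0)·0.116^0·0.884^11 = 0.25762
  k=1: C(11,1)·0.116^1·0.884^10 = 0.37185
  k=2: C(11,2)·0.116^2·0.884^9 = 0.24398
  k=3: C(11,3)·0.116^3·0.884^8 = 0.09605
  k=4: C(11,4)·0.116^4·0.884^7 = 0.02521
Total = 0.99470

0.995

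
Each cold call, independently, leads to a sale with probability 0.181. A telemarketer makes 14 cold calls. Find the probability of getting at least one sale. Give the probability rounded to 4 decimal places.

P(at least one) = 1 − P(none) = 1 − (1 − 0.181)^14
= 1 − 0.061091 = 0.938909

0.9389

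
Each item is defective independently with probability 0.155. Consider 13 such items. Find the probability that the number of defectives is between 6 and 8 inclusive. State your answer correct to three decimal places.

0.009

X ~ Binomial(13, 0.155); P(6 ≤ X ≤ 8) = Σ C(13,k) p^k (1−p)^(13−k) over k:
  k=6: C(13,6)·0.155^6·0.845^7 = 0.00732
  k=7: C(13,7)·0.155^7·0.845^6 = 0.00134
  k=8: C(13,8)·0.155^8·0.845^5 = 0.00018
Total = 0.00885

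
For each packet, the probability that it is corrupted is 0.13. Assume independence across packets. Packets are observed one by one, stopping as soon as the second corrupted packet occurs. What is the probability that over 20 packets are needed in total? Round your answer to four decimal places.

0.2461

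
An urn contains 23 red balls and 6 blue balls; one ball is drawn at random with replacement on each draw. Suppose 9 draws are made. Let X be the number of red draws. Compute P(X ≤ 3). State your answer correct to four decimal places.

0.0037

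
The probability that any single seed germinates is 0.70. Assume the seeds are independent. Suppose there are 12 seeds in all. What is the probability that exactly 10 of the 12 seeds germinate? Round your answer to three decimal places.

X ~ Binomial(n=12, p=0.70).
P(X=10) = C(12,10) · p^10 · (1−p)^2
= 66 · 0.028248 · 0.09 = 0.16779

0.168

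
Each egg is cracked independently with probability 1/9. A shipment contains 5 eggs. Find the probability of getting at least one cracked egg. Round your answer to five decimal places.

0.44507

P(at least one) = 1 − P(none) = 1 − (1 − 0.111111)^5
= 1 − 0.5549290 = 0.4450710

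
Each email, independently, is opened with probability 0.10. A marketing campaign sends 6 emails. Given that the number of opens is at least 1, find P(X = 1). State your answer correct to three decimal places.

X ~ Binomial(6, 0.10). Want P(X=1 | X≥1) = P(X=1) / P(X≥1).
P(X=1) = C(6,1)·0.10^1·0.90^5 = 0.35429
P(X≥1) = 1 − 0.53144 = 0.46856
Ratio = 0.35429 / 0.46856 = 0.75614

0.756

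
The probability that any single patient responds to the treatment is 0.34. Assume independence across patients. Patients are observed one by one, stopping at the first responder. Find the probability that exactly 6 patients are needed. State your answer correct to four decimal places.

0.0426

Geometric (trials to first success), p = 0.34.
P(Y = 6) = (1−p)^5 · p = 0.12523 · 0.34 = 0.042579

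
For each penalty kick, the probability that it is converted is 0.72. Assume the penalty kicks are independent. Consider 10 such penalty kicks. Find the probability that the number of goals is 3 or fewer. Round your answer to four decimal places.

X ~ Binomial(10, 0.72); P(X ≤ 3) = Σ C(10,k) p^k (1−p)^(10−k) over k:
  k=0: C(10,0)·0.72^0·0.28^10 = 0.000003
  k=1: C(10,1)·0.72^1·0.28^9 = 0.000076
  k=2: C(10,2)·0.72^2·0.28^8 = 0.000881
  k=3: C(10,3)·0.72^3·0.28^7 = 0.006043
Total = 0.007004

0.0070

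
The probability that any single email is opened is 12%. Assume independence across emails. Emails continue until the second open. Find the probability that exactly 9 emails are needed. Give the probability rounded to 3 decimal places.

Y = trial on which the second success occurs; negative binomial, r=2, p=0.12.
P(Y=9) = C(8,1) · p^2 · (1−p)^7
= 8 · 0.0144 · 0.40868 = 0.04708

0.047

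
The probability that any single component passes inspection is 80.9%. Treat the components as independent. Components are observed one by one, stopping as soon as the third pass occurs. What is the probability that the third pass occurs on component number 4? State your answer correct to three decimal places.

Y = trial on which the third success occurs; negative binomial, r=3, p=0.809.
P(Y=4) = C(3,2) · p^3 · (1−p)^1
= 3 · 0.52948 · 0.191 = 0.30339

0.303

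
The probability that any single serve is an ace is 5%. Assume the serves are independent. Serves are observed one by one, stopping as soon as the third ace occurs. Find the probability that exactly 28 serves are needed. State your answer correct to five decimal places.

0.01217

Y = trial on which the third success occurs; negative binomial, r=3, p=0.05.
P(Y=28) = C(27,2) · p^3 · (1−p)^25
= 351 · 0.000125 · 0.27739 = 0.0121705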